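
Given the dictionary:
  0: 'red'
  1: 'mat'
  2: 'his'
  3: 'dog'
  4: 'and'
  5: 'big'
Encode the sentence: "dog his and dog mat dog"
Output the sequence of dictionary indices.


Look up each word in the dictionary:
  'dog' -> 3
  'his' -> 2
  'and' -> 4
  'dog' -> 3
  'mat' -> 1
  'dog' -> 3

Encoded: [3, 2, 4, 3, 1, 3]


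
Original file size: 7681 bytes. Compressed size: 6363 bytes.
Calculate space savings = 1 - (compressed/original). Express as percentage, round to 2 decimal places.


ratio = compressed/original = 6363/7681 = 0.828408
savings = 1 - ratio = 1 - 0.828408 = 0.171592
as a percentage: 0.171592 * 100 = 17.16%

Space savings = 1 - 6363/7681 = 17.16%


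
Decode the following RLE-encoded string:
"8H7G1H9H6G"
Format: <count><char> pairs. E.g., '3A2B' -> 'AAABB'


Expanding each <count><char> pair:
  8H -> 'HHHHHHHH'
  7G -> 'GGGGGGG'
  1H -> 'H'
  9H -> 'HHHHHHHHH'
  6G -> 'GGGGGG'

Decoded = HHHHHHHHGGGGGGGHHHHHHHHHHGGGGGG


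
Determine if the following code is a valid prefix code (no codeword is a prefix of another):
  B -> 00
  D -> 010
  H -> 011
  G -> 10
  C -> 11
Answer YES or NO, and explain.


Checking each pair (does one codeword prefix another?):
  B='00' vs D='010': no prefix
  B='00' vs H='011': no prefix
  B='00' vs G='10': no prefix
  B='00' vs C='11': no prefix
  D='010' vs B='00': no prefix
  D='010' vs H='011': no prefix
  D='010' vs G='10': no prefix
  D='010' vs C='11': no prefix
  H='011' vs B='00': no prefix
  H='011' vs D='010': no prefix
  H='011' vs G='10': no prefix
  H='011' vs C='11': no prefix
  G='10' vs B='00': no prefix
  G='10' vs D='010': no prefix
  G='10' vs H='011': no prefix
  G='10' vs C='11': no prefix
  C='11' vs B='00': no prefix
  C='11' vs D='010': no prefix
  C='11' vs H='011': no prefix
  C='11' vs G='10': no prefix
No violation found over all pairs.

YES -- this is a valid prefix code. No codeword is a prefix of any other codeword.


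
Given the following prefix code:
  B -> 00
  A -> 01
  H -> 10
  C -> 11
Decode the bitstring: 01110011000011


Decoding step by step:
Bits 01 -> A
Bits 11 -> C
Bits 00 -> B
Bits 11 -> C
Bits 00 -> B
Bits 00 -> B
Bits 11 -> C


Decoded message: ACBCBBC


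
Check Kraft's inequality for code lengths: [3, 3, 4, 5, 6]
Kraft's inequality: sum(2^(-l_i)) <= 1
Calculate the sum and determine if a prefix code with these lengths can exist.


Sum = 2^(-3) + 2^(-3) + 2^(-4) + 2^(-5) + 2^(-6)
    = 0.125 + 0.125 + 0.0625 + 0.03125 + 0.015625
    = 23/64 = 0.359375
Since 0.359375 <= 1, Kraft's inequality IS satisfied.
A prefix code with these lengths CAN exist.

Kraft sum = 0.359375. Satisfied.


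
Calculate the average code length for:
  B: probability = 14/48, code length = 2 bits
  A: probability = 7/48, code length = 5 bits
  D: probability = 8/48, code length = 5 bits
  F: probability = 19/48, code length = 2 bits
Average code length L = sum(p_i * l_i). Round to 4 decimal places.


Weighted contributions p_i * l_i:
  B: (14/48) * 2 = 28/48
  A: (7/48) * 5 = 35/48
  D: (8/48) * 5 = 40/48
  F: (19/48) * 2 = 38/48
Sum = (28 + 35 + 40 + 38)/48 = 141/48

L = 141/48 = 2.9375 bits/symbol


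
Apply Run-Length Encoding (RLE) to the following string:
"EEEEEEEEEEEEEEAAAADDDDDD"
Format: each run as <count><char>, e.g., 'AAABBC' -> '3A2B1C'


Scanning runs left to right:
  i=0: run of 'E' x 14 -> '14E'
  i=14: run of 'A' x 4 -> '4A'
  i=18: run of 'D' x 6 -> '6D'

RLE = 14E4A6D


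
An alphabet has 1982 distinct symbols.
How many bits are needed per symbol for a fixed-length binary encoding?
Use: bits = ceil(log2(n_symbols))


log2(1982) = 10.9527
Bracket: 2^10 = 1024 < 1982 <= 2^11 = 2048
So ceil(log2(1982)) = 11

bits = ceil(log2(1982)) = ceil(10.9527) = 11 bits


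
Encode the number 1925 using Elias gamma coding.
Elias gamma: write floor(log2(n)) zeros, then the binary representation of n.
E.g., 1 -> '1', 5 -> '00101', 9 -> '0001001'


num_bits = floor(log2(1925)) + 1 = 11
leading_zeros = num_bits - 1 = 10
binary(1925) = 11110000101

Elias gamma(1925) = '0000000000' + '11110000101' = 000000000011110000101 (21 bits)


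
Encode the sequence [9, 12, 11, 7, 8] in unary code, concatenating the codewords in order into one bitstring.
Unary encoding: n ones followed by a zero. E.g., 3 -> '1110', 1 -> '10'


Encode each number as n ones followed by a terminating 0:
  9 -> 1111111110 (10 bits)
  12 -> 1111111111110 (13 bits)
  11 -> 111111111110 (12 bits)
  7 -> 11111110 (8 bits)
  8 -> 111111110 (9 bits)
Total length = 10 + 13 + 12 + 8 + 9 = 52 bits.

Unary([9, 12, 11, 7, 8]) = 1111111110111111111111011111111111011111110111111110 (52 bits)


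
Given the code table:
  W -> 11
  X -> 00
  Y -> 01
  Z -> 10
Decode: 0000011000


Decoding:
00 -> X
00 -> X
01 -> Y
10 -> Z
00 -> X


Result: XXYZX


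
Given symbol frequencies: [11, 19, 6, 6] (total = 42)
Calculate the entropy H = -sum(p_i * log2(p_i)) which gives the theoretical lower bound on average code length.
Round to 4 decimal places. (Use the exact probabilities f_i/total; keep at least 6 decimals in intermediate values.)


Per-symbol terms -p_i * log2(p_i) with p_i = f_i/42:
  p = 11/42 = 0.261905: log2(p) = -1.932886, -p*log2(p) = 0.506232
  p = 19/42 = 0.452381: log2(p) = -1.144390, -p*log2(p) = 0.517700
  p = 6/42 = 0.142857: log2(p) = -2.807355, -p*log2(p) = 0.401051
  p = 6/42 = 0.142857: log2(p) = -2.807355, -p*log2(p) = 0.401051
H = 0.506232 + 0.517700 + 0.401051 + 0.401051 = 1.826034

H = 1.826 bits/symbol


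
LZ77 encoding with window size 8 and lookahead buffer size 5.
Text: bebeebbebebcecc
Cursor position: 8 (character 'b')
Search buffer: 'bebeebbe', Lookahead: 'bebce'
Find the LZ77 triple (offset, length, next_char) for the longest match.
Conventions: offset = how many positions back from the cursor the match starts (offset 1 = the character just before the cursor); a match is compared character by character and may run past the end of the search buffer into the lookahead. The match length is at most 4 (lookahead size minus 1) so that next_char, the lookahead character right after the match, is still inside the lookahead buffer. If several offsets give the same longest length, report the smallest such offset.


Try each offset into the search buffer:
  offset=1 (pos 7, char 'e'): match length 0
  offset=2 (pos 6, char 'b'): match length 3
  offset=3 (pos 5, char 'b'): match length 1
  offset=4 (pos 4, char 'e'): match length 0
  offset=5 (pos 3, char 'e'): match length 0
  offset=6 (pos 2, char 'b'): match length 2
  offset=7 (pos 1, char 'e'): match length 0
  offset=8 (pos 0, char 'b'): match length 3
Longest match has length 3, found at offsets 2, 8; take the smallest, offset 2.
next_char = character at position 8 + 3 = 11 -> 'c'

Best match: offset=2, length=3 (matching 'beb' starting at position 6)
LZ77 triple: (2, 3, 'c')


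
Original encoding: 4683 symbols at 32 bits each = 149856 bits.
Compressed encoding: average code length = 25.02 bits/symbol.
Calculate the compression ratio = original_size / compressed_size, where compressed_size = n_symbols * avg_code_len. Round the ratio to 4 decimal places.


original_size = n_symbols * orig_bits = 4683 * 32 = 149856 bits
compressed_size = n_symbols * avg_code_len = 4683 * 25.02 = 117168.66 bits
ratio = original_size / compressed_size = 149856 / 117168.66 = 1.279

Compression ratio = 1.279


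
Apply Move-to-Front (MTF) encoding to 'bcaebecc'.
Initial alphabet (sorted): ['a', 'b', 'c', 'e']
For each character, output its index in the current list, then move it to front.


MTF encoding:
'b': index 1 in ['a', 'b', 'c', 'e'] -> ['b', 'a', 'c', 'e']
'c': index 2 in ['b', 'a', 'c', 'e'] -> ['c', 'b', 'a', 'e']
'a': index 2 in ['c', 'b', 'a', 'e'] -> ['a', 'c', 'b', 'e']
'e': index 3 in ['a', 'c', 'b', 'e'] -> ['e', 'a', 'c', 'b']
'b': index 3 in ['e', 'a', 'c', 'b'] -> ['b', 'e', 'a', 'c']
'e': index 1 in ['b', 'e', 'a', 'c'] -> ['e', 'b', 'a', 'c']
'c': index 3 in ['e', 'b', 'a', 'c'] -> ['c', 'e', 'b', 'a']
'c': index 0 in ['c', 'e', 'b', 'a'] -> ['c', 'e', 'b', 'a']


Output: [1, 2, 2, 3, 3, 1, 3, 0]


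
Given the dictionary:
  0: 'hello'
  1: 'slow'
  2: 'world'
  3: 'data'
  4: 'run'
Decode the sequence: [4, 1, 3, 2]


Look up each index in the dictionary:
  4 -> 'run'
  1 -> 'slow'
  3 -> 'data'
  2 -> 'world'

Decoded: "run slow data world"


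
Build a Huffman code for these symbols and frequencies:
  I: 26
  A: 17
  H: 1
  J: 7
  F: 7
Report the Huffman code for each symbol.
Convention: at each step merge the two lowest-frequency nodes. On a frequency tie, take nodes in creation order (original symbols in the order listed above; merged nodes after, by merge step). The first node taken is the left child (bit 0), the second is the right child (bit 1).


Huffman tree construction:
Step 1: Merge H(1) + J(7) = 8
Step 2: Merge F(7) + (H+J)(8) = 15
Step 3: Merge (F+(H+J))(15) + A(17) = 32
Step 4: Merge I(26) + ((F+(H+J))+A)(32) = 58
Read each symbol's code off the tree from the root (left child = 0, right child = 1).

Codes:
  I: 0 (length 1)
  A: 11 (length 2)
  H: 1010 (length 4)
  J: 1011 (length 4)
  F: 100 (length 3)
Average code length: 113/58 = 1.9483 bits/symbol


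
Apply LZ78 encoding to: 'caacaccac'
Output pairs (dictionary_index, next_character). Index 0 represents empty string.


LZ78 encoding steps:
Dictionary: {0: ''}
Step 1: w='' (idx 0), next='c' -> output (0, 'c'), add 'c' as idx 1
Step 2: w='' (idx 0), next='a' -> output (0, 'a'), add 'a' as idx 2
Step 3: w='a' (idx 2), next='c' -> output (2, 'c'), add 'ac' as idx 3
Step 4: w='ac' (idx 3), next='c' -> output (3, 'c'), add 'acc' as idx 4
Step 5: w='ac' (idx 3), end of input -> output (3, '')


Encoded: [(0, 'c'), (0, 'a'), (2, 'c'), (3, 'c'), (3, '')]


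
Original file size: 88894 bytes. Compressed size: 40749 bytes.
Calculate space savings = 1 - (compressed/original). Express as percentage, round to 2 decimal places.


ratio = compressed/original = 40749/88894 = 0.4584
savings = 1 - ratio = 1 - 0.4584 = 0.5416
as a percentage: 0.5416 * 100 = 54.16%

Space savings = 1 - 40749/88894 = 54.16%


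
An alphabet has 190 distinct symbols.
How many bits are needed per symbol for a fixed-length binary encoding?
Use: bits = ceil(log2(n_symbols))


log2(190) = 7.5699
Bracket: 2^7 = 128 < 190 <= 2^8 = 256
So ceil(log2(190)) = 8

bits = ceil(log2(190)) = ceil(7.5699) = 8 bits


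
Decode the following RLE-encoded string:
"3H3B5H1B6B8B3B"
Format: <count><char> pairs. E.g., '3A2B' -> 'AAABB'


Expanding each <count><char> pair:
  3H -> 'HHH'
  3B -> 'BBB'
  5H -> 'HHHHH'
  1B -> 'B'
  6B -> 'BBBBBB'
  8B -> 'BBBBBBBB'
  3B -> 'BBB'

Decoded = HHHBBBHHHHHBBBBBBBBBBBBBBBBBB


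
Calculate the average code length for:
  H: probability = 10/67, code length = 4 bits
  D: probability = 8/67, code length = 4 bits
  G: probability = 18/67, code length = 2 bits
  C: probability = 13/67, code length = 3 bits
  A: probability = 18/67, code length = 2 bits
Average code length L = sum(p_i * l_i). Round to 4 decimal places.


Weighted contributions p_i * l_i:
  H: (10/67) * 4 = 40/67
  D: (8/67) * 4 = 32/67
  G: (18/67) * 2 = 36/67
  C: (13/67) * 3 = 39/67
  A: (18/67) * 2 = 36/67
Sum = (40 + 32 + 36 + 39 + 36)/67 = 183/67

L = 183/67 = 2.7313 bits/symbol


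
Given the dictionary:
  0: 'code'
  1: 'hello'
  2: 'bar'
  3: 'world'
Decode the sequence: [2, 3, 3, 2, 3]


Look up each index in the dictionary:
  2 -> 'bar'
  3 -> 'world'
  3 -> 'world'
  2 -> 'bar'
  3 -> 'world'

Decoded: "bar world world bar world"


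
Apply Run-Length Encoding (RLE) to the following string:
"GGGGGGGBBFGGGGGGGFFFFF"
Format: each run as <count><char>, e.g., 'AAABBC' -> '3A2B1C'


Scanning runs left to right:
  i=0: run of 'G' x 7 -> '7G'
  i=7: run of 'B' x 2 -> '2B'
  i=9: run of 'F' x 1 -> '1F'
  i=10: run of 'G' x 7 -> '7G'
  i=17: run of 'F' x 5 -> '5F'

RLE = 7G2B1F7G5F


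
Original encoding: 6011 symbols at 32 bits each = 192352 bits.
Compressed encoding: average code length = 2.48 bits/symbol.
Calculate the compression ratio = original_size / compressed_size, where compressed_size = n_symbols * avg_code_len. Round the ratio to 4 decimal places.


original_size = n_symbols * orig_bits = 6011 * 32 = 192352 bits
compressed_size = n_symbols * avg_code_len = 6011 * 2.48 = 14907.28 bits
ratio = original_size / compressed_size = 192352 / 14907.28 = 12.9032

Compression ratio = 12.9032


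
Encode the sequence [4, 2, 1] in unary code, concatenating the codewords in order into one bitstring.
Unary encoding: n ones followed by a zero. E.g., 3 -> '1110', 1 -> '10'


Encode each number as n ones followed by a terminating 0:
  4 -> 11110 (5 bits)
  2 -> 110 (3 bits)
  1 -> 10 (2 bits)
Total length = 5 + 3 + 2 = 10 bits.

Unary([4, 2, 1]) = 1111011010 (10 bits)


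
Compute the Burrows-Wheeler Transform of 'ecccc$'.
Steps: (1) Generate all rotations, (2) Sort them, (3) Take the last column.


Rotations (sorted):
  0: $ecccc -> last char: c
  1: c$eccc -> last char: c
  2: cc$ecc -> last char: c
  3: ccc$ec -> last char: c
  4: cccc$e -> last char: e
  5: ecccc$ -> last char: $


BWT = cccce$


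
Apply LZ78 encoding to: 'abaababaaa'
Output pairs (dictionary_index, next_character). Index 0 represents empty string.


LZ78 encoding steps:
Dictionary: {0: ''}
Step 1: w='' (idx 0), next='a' -> output (0, 'a'), add 'a' as idx 1
Step 2: w='' (idx 0), next='b' -> output (0, 'b'), add 'b' as idx 2
Step 3: w='a' (idx 1), next='a' -> output (1, 'a'), add 'aa' as idx 3
Step 4: w='b' (idx 2), next='a' -> output (2, 'a'), add 'ba' as idx 4
Step 5: w='ba' (idx 4), next='a' -> output (4, 'a'), add 'baa' as idx 5
Step 6: w='a' (idx 1), end of input -> output (1, '')


Encoded: [(0, 'a'), (0, 'b'), (1, 'a'), (2, 'a'), (4, 'a'), (1, '')]


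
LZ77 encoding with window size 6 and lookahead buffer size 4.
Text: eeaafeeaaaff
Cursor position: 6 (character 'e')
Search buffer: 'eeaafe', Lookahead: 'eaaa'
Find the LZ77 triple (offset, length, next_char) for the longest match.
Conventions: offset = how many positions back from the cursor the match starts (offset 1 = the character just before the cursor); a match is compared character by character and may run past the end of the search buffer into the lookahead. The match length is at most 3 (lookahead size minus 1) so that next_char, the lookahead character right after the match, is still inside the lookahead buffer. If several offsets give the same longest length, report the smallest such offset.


Try each offset into the search buffer:
  offset=1 (pos 5, char 'e'): match length 1
  offset=2 (pos 4, char 'f'): match length 0
  offset=3 (pos 3, char 'a'): match length 0
  offset=4 (pos 2, char 'a'): match length 0
  offset=5 (pos 1, char 'e'): match length 3
  offset=6 (pos 0, char 'e'): match length 1
Longest match has length 3 at offset 5.
next_char = character at position 6 + 3 = 9 -> 'a'

Best match: offset=5, length=3 (matching 'eaa' starting at position 1)
LZ77 triple: (5, 3, 'a')


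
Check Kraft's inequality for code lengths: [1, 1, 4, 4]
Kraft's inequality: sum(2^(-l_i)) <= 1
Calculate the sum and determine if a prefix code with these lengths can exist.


Sum = 2^(-1) + 2^(-1) + 2^(-4) + 2^(-4)
    = 0.5 + 0.5 + 0.0625 + 0.0625
    = 18/16 = 1.125
Since 1.125 > 1, Kraft's inequality is NOT satisfied.
A prefix code with these lengths CANNOT exist.

Kraft sum = 1.125. Not satisfied.


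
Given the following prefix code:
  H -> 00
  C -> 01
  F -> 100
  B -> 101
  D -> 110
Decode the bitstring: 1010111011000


Decoding step by step:
Bits 101 -> B
Bits 01 -> C
Bits 110 -> D
Bits 110 -> D
Bits 00 -> H


Decoded message: BCDDH


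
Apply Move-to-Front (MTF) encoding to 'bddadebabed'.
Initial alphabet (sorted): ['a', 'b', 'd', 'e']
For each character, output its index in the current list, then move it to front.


MTF encoding:
'b': index 1 in ['a', 'b', 'd', 'e'] -> ['b', 'a', 'd', 'e']
'd': index 2 in ['b', 'a', 'd', 'e'] -> ['d', 'b', 'a', 'e']
'd': index 0 in ['d', 'b', 'a', 'e'] -> ['d', 'b', 'a', 'e']
'a': index 2 in ['d', 'b', 'a', 'e'] -> ['a', 'd', 'b', 'e']
'd': index 1 in ['a', 'd', 'b', 'e'] -> ['d', 'a', 'b', 'e']
'e': index 3 in ['d', 'a', 'b', 'e'] -> ['e', 'd', 'a', 'b']
'b': index 3 in ['e', 'd', 'a', 'b'] -> ['b', 'e', 'd', 'a']
'a': index 3 in ['b', 'e', 'd', 'a'] -> ['a', 'b', 'e', 'd']
'b': index 1 in ['a', 'b', 'e', 'd'] -> ['b', 'a', 'e', 'd']
'e': index 2 in ['b', 'a', 'e', 'd'] -> ['e', 'b', 'a', 'd']
'd': index 3 in ['e', 'b', 'a', 'd'] -> ['d', 'e', 'b', 'a']


Output: [1, 2, 0, 2, 1, 3, 3, 3, 1, 2, 3]


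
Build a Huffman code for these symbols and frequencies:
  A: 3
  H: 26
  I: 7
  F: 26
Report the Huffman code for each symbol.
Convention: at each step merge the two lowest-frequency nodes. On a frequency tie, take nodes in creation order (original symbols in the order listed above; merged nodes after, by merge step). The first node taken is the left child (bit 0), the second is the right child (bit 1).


Huffman tree construction:
Step 1: Merge A(3) + I(7) = 10
Step 2: Merge (A+I)(10) + H(26) = 36
Step 3: Merge F(26) + ((A+I)+H)(36) = 62
Read each symbol's code off the tree from the root (left child = 0, right child = 1).

Codes:
  A: 100 (length 3)
  H: 11 (length 2)
  I: 101 (length 3)
  F: 0 (length 1)
Average code length: 108/62 = 1.7419 bits/symbol


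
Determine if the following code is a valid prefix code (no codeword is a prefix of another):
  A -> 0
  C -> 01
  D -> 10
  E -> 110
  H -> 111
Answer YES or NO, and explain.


Checking each pair (does one codeword prefix another?):
  A='0' vs C='01': prefix -- VIOLATION

NO -- this is NOT a valid prefix code. A (0) is a prefix of C (01).


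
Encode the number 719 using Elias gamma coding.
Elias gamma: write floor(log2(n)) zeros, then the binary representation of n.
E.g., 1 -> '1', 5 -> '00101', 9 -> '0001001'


num_bits = floor(log2(719)) + 1 = 10
leading_zeros = num_bits - 1 = 9
binary(719) = 1011001111

Elias gamma(719) = '000000000' + '1011001111' = 0000000001011001111 (19 bits)


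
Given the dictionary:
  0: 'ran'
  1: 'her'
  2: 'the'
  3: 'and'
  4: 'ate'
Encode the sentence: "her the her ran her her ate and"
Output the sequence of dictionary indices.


Look up each word in the dictionary:
  'her' -> 1
  'the' -> 2
  'her' -> 1
  'ran' -> 0
  'her' -> 1
  'her' -> 1
  'ate' -> 4
  'and' -> 3

Encoded: [1, 2, 1, 0, 1, 1, 4, 3]


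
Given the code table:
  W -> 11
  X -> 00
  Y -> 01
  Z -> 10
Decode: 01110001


Decoding:
01 -> Y
11 -> W
00 -> X
01 -> Y


Result: YWXY


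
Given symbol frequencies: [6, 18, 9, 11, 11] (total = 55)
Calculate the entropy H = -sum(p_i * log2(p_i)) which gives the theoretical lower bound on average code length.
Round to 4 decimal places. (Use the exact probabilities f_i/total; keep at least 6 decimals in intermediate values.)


Per-symbol terms -p_i * log2(p_i) with p_i = f_i/55:
  p = 6/55 = 0.109091: log2(p) = -3.196397, -p*log2(p) = 0.348698
  p = 18/55 = 0.327273: log2(p) = -1.611435, -p*log2(p) = 0.527379
  p = 9/55 = 0.163636: log2(p) = -2.611435, -p*log2(p) = 0.427326
  p = 11/55 = 0.200000: log2(p) = -2.321928, -p*log2(p) = 0.464386
  p = 11/55 = 0.200000: log2(p) = -2.321928, -p*log2(p) = 0.464386
H = 0.348698 + 0.527379 + 0.427326 + 0.464386 + 0.464386 = 2.232175

H = 2.2322 bits/symbol


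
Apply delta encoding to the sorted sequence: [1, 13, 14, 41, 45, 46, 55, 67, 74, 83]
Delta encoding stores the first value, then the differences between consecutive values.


First value: 1
Deltas:
  13 - 1 = 12
  14 - 13 = 1
  41 - 14 = 27
  45 - 41 = 4
  46 - 45 = 1
  55 - 46 = 9
  67 - 55 = 12
  74 - 67 = 7
  83 - 74 = 9


Delta encoded: [1, 12, 1, 27, 4, 1, 9, 12, 7, 9]


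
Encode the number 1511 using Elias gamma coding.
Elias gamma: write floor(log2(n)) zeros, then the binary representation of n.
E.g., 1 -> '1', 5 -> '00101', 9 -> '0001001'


num_bits = floor(log2(1511)) + 1 = 11
leading_zeros = num_bits - 1 = 10
binary(1511) = 10111100111

Elias gamma(1511) = '0000000000' + '10111100111' = 000000000010111100111 (21 bits)


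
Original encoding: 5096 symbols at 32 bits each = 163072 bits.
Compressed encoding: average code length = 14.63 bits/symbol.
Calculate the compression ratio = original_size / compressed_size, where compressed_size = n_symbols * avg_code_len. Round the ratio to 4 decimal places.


original_size = n_symbols * orig_bits = 5096 * 32 = 163072 bits
compressed_size = n_symbols * avg_code_len = 5096 * 14.63 = 74554.48 bits
ratio = original_size / compressed_size = 163072 / 74554.48 = 2.1873

Compression ratio = 2.1873


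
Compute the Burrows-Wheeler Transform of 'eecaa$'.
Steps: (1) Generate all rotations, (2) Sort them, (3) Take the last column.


Rotations (sorted):
  0: $eecaa -> last char: a
  1: a$eeca -> last char: a
  2: aa$eec -> last char: c
  3: caa$ee -> last char: e
  4: ecaa$e -> last char: e
  5: eecaa$ -> last char: $


BWT = aacee$


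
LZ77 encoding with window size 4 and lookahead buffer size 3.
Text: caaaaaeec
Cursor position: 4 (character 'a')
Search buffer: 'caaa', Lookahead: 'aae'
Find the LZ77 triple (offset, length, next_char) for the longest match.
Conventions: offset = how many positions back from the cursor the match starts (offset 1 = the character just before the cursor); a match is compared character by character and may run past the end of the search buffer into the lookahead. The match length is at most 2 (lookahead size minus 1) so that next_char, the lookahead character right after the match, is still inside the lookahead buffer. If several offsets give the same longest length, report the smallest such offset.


Try each offset into the search buffer:
  offset=1 (pos 3, char 'a'): match length 2
  offset=2 (pos 2, char 'a'): match length 2
  offset=3 (pos 1, char 'a'): match length 2
  offset=4 (pos 0, char 'c'): match length 0
Longest match has length 2, found at offsets 1, 2, 3; take the smallest, offset 1.
next_char = character at position 4 + 2 = 6 -> 'e'

Best match: offset=1, length=2 (matching 'aa' starting at position 3)
LZ77 triple: (1, 2, 'e')


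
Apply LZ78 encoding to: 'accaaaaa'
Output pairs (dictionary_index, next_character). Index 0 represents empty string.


LZ78 encoding steps:
Dictionary: {0: ''}
Step 1: w='' (idx 0), next='a' -> output (0, 'a'), add 'a' as idx 1
Step 2: w='' (idx 0), next='c' -> output (0, 'c'), add 'c' as idx 2
Step 3: w='c' (idx 2), next='a' -> output (2, 'a'), add 'ca' as idx 3
Step 4: w='a' (idx 1), next='a' -> output (1, 'a'), add 'aa' as idx 4
Step 5: w='aa' (idx 4), end of input -> output (4, '')


Encoded: [(0, 'a'), (0, 'c'), (2, 'a'), (1, 'a'), (4, '')]


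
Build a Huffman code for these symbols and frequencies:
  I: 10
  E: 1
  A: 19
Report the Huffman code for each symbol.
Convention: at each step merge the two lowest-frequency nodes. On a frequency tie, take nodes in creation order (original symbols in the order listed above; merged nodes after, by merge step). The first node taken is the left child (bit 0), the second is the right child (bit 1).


Huffman tree construction:
Step 1: Merge E(1) + I(10) = 11
Step 2: Merge (E+I)(11) + A(19) = 30
Read each symbol's code off the tree from the root (left child = 0, right child = 1).

Codes:
  I: 01 (length 2)
  E: 00 (length 2)
  A: 1 (length 1)
Average code length: 41/30 = 1.3667 bits/symbol


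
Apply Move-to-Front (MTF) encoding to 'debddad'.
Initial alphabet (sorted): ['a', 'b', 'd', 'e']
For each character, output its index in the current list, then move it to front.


MTF encoding:
'd': index 2 in ['a', 'b', 'd', 'e'] -> ['d', 'a', 'b', 'e']
'e': index 3 in ['d', 'a', 'b', 'e'] -> ['e', 'd', 'a', 'b']
'b': index 3 in ['e', 'd', 'a', 'b'] -> ['b', 'e', 'd', 'a']
'd': index 2 in ['b', 'e', 'd', 'a'] -> ['d', 'b', 'e', 'a']
'd': index 0 in ['d', 'b', 'e', 'a'] -> ['d', 'b', 'e', 'a']
'a': index 3 in ['d', 'b', 'e', 'a'] -> ['a', 'd', 'b', 'e']
'd': index 1 in ['a', 'd', 'b', 'e'] -> ['d', 'a', 'b', 'e']


Output: [2, 3, 3, 2, 0, 3, 1]


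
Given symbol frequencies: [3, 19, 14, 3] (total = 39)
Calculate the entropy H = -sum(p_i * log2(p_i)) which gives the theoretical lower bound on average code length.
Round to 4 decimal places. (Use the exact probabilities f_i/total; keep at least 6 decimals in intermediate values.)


Per-symbol terms -p_i * log2(p_i) with p_i = f_i/39:
  p = 3/39 = 0.076923: log2(p) = -3.700440, -p*log2(p) = 0.284649
  p = 19/39 = 0.487179: log2(p) = -1.037475, -p*log2(p) = 0.505436
  p = 14/39 = 0.358974: log2(p) = -1.478047, -p*log2(p) = 0.530581
  p = 3/39 = 0.076923: log2(p) = -3.700440, -p*log2(p) = 0.284649
H = 0.284649 + 0.505436 + 0.530581 + 0.284649 = 1.605315

H = 1.6053 bits/symbol


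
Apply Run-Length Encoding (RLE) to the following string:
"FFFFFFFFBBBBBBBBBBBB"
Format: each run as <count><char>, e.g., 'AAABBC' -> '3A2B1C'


Scanning runs left to right:
  i=0: run of 'F' x 8 -> '8F'
  i=8: run of 'B' x 12 -> '12B'

RLE = 8F12B


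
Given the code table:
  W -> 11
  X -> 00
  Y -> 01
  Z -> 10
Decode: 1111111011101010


Decoding:
11 -> W
11 -> W
11 -> W
10 -> Z
11 -> W
10 -> Z
10 -> Z
10 -> Z


Result: WWWZWZZZ


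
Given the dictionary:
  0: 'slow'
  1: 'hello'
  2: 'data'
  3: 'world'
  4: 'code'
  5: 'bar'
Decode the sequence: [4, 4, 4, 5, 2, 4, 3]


Look up each index in the dictionary:
  4 -> 'code'
  4 -> 'code'
  4 -> 'code'
  5 -> 'bar'
  2 -> 'data'
  4 -> 'code'
  3 -> 'world'

Decoded: "code code code bar data code world"


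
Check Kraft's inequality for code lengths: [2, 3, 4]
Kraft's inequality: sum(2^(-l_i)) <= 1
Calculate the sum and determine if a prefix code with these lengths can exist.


Sum = 2^(-2) + 2^(-3) + 2^(-4)
    = 0.25 + 0.125 + 0.0625
    = 7/16 = 0.4375
Since 0.4375 <= 1, Kraft's inequality IS satisfied.
A prefix code with these lengths CAN exist.

Kraft sum = 0.4375. Satisfied.


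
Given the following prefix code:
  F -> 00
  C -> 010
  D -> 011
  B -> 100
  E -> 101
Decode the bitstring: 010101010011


Decoding step by step:
Bits 010 -> C
Bits 101 -> E
Bits 010 -> C
Bits 011 -> D


Decoded message: CECD


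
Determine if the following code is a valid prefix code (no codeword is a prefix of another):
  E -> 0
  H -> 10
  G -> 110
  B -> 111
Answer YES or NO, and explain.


Checking each pair (does one codeword prefix another?):
  E='0' vs H='10': no prefix
  E='0' vs G='110': no prefix
  E='0' vs B='111': no prefix
  H='10' vs E='0': no prefix
  H='10' vs G='110': no prefix
  H='10' vs B='111': no prefix
  G='110' vs E='0': no prefix
  G='110' vs H='10': no prefix
  G='110' vs B='111': no prefix
  B='111' vs E='0': no prefix
  B='111' vs H='10': no prefix
  B='111' vs G='110': no prefix
No violation found over all pairs.

YES -- this is a valid prefix code. No codeword is a prefix of any other codeword.


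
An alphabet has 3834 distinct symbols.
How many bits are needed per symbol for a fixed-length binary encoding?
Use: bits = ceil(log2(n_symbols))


log2(3834) = 11.9046
Bracket: 2^11 = 2048 < 3834 <= 2^12 = 4096
So ceil(log2(3834)) = 12

bits = ceil(log2(3834)) = ceil(11.9046) = 12 bits


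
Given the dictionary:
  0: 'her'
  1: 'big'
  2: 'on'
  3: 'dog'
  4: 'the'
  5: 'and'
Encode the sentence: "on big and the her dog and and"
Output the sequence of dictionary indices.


Look up each word in the dictionary:
  'on' -> 2
  'big' -> 1
  'and' -> 5
  'the' -> 4
  'her' -> 0
  'dog' -> 3
  'and' -> 5
  'and' -> 5

Encoded: [2, 1, 5, 4, 0, 3, 5, 5]


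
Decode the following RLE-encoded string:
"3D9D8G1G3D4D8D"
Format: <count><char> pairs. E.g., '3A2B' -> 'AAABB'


Expanding each <count><char> pair:
  3D -> 'DDD'
  9D -> 'DDDDDDDDD'
  8G -> 'GGGGGGGG'
  1G -> 'G'
  3D -> 'DDD'
  4D -> 'DDDD'
  8D -> 'DDDDDDDD'

Decoded = DDDDDDDDDDDDGGGGGGGGGDDDDDDDDDDDDDDD


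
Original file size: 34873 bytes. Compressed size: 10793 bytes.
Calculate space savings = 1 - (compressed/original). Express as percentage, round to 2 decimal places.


ratio = compressed/original = 10793/34873 = 0.309494
savings = 1 - ratio = 1 - 0.309494 = 0.690506
as a percentage: 0.690506 * 100 = 69.05%

Space savings = 1 - 10793/34873 = 69.05%


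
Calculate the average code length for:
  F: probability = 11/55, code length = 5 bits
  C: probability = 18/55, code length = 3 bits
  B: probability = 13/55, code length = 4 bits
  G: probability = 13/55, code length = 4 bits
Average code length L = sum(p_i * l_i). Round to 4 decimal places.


Weighted contributions p_i * l_i:
  F: (11/55) * 5 = 55/55
  C: (18/55) * 3 = 54/55
  B: (13/55) * 4 = 52/55
  G: (13/55) * 4 = 52/55
Sum = (55 + 54 + 52 + 52)/55 = 213/55

L = 213/55 = 3.8727 bits/symbol


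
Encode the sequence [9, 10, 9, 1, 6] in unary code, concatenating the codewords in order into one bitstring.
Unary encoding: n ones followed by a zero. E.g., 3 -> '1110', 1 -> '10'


Encode each number as n ones followed by a terminating 0:
  9 -> 1111111110 (10 bits)
  10 -> 11111111110 (11 bits)
  9 -> 1111111110 (10 bits)
  1 -> 10 (2 bits)
  6 -> 1111110 (7 bits)
Total length = 10 + 11 + 10 + 2 + 7 = 40 bits.

Unary([9, 10, 9, 1, 6]) = 1111111110111111111101111111110101111110 (40 bits)


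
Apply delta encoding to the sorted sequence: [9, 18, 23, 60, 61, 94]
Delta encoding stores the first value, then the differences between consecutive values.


First value: 9
Deltas:
  18 - 9 = 9
  23 - 18 = 5
  60 - 23 = 37
  61 - 60 = 1
  94 - 61 = 33


Delta encoded: [9, 9, 5, 37, 1, 33]


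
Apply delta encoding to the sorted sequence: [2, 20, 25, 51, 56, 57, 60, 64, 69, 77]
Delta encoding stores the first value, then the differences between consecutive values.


First value: 2
Deltas:
  20 - 2 = 18
  25 - 20 = 5
  51 - 25 = 26
  56 - 51 = 5
  57 - 56 = 1
  60 - 57 = 3
  64 - 60 = 4
  69 - 64 = 5
  77 - 69 = 8


Delta encoded: [2, 18, 5, 26, 5, 1, 3, 4, 5, 8]


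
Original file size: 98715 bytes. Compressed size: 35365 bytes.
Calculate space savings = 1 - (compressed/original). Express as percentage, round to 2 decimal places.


ratio = compressed/original = 35365/98715 = 0.358254
savings = 1 - ratio = 1 - 0.358254 = 0.641746
as a percentage: 0.641746 * 100 = 64.17%

Space savings = 1 - 35365/98715 = 64.17%


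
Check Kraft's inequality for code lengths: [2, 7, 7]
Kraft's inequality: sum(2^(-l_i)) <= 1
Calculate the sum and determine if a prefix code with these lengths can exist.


Sum = 2^(-2) + 2^(-7) + 2^(-7)
    = 0.25 + 0.0078125 + 0.0078125
    = 34/128 = 0.265625
Since 0.265625 <= 1, Kraft's inequality IS satisfied.
A prefix code with these lengths CAN exist.

Kraft sum = 0.265625. Satisfied.


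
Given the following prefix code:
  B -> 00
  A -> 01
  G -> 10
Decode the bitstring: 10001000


Decoding step by step:
Bits 10 -> G
Bits 00 -> B
Bits 10 -> G
Bits 00 -> B


Decoded message: GBGB


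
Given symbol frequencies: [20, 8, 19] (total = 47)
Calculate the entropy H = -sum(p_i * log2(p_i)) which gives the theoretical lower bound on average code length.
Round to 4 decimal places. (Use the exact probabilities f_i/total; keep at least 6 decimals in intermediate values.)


Per-symbol terms -p_i * log2(p_i) with p_i = f_i/47:
  p = 20/47 = 0.425532: log2(p) = -1.232661, -p*log2(p) = 0.524536
  p = 8/47 = 0.170213: log2(p) = -2.554589, -p*log2(p) = 0.434824
  p = 19/47 = 0.404255: log2(p) = -1.306661, -p*log2(p) = 0.528225
H = 0.524536 + 0.434824 + 0.528225 = 1.487585

H = 1.4876 bits/symbol


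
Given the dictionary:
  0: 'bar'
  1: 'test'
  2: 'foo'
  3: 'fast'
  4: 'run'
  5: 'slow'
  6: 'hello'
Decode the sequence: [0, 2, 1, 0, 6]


Look up each index in the dictionary:
  0 -> 'bar'
  2 -> 'foo'
  1 -> 'test'
  0 -> 'bar'
  6 -> 'hello'

Decoded: "bar foo test bar hello"


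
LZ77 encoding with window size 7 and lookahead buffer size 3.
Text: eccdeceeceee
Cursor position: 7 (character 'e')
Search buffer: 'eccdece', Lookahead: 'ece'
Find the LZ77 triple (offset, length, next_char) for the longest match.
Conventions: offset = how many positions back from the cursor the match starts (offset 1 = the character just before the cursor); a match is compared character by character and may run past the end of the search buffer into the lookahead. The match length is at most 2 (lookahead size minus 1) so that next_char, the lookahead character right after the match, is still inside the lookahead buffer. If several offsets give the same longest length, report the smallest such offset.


Try each offset into the search buffer:
  offset=1 (pos 6, char 'e'): match length 1
  offset=2 (pos 5, char 'c'): match length 0
  offset=3 (pos 4, char 'e'): match length 2
  offset=4 (pos 3, char 'd'): match length 0
  offset=5 (pos 2, char 'c'): match length 0
  offset=6 (pos 1, char 'c'): match length 0
  offset=7 (pos 0, char 'e'): match length 2
Longest match has length 2, found at offsets 3, 7; take the smallest, offset 3.
next_char = character at position 7 + 2 = 9 -> 'e'

Best match: offset=3, length=2 (matching 'ec' starting at position 4)
LZ77 triple: (3, 2, 'e')


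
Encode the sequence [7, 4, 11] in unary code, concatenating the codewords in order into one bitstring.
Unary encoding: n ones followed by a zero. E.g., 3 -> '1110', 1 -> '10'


Encode each number as n ones followed by a terminating 0:
  7 -> 11111110 (8 bits)
  4 -> 11110 (5 bits)
  11 -> 111111111110 (12 bits)
Total length = 8 + 5 + 12 = 25 bits.

Unary([7, 4, 11]) = 1111111011110111111111110 (25 bits)


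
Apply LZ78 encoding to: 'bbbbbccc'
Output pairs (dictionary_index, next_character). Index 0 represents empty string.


LZ78 encoding steps:
Dictionary: {0: ''}
Step 1: w='' (idx 0), next='b' -> output (0, 'b'), add 'b' as idx 1
Step 2: w='b' (idx 1), next='b' -> output (1, 'b'), add 'bb' as idx 2
Step 3: w='bb' (idx 2), next='c' -> output (2, 'c'), add 'bbc' as idx 3
Step 4: w='' (idx 0), next='c' -> output (0, 'c'), add 'c' as idx 4
Step 5: w='c' (idx 4), end of input -> output (4, '')


Encoded: [(0, 'b'), (1, 'b'), (2, 'c'), (0, 'c'), (4, '')]


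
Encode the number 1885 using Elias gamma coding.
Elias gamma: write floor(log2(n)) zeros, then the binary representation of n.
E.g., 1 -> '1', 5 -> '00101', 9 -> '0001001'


num_bits = floor(log2(1885)) + 1 = 11
leading_zeros = num_bits - 1 = 10
binary(1885) = 11101011101

Elias gamma(1885) = '0000000000' + '11101011101' = 000000000011101011101 (21 bits)


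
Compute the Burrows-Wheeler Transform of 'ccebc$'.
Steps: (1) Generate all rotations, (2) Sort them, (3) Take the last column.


Rotations (sorted):
  0: $ccebc -> last char: c
  1: bc$cce -> last char: e
  2: c$cceb -> last char: b
  3: ccebc$ -> last char: $
  4: cebc$c -> last char: c
  5: ebc$cc -> last char: c


BWT = ceb$cc


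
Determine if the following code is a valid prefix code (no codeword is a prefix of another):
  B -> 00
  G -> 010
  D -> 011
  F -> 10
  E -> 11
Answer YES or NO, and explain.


Checking each pair (does one codeword prefix another?):
  B='00' vs G='010': no prefix
  B='00' vs D='011': no prefix
  B='00' vs F='10': no prefix
  B='00' vs E='11': no prefix
  G='010' vs B='00': no prefix
  G='010' vs D='011': no prefix
  G='010' vs F='10': no prefix
  G='010' vs E='11': no prefix
  D='011' vs B='00': no prefix
  D='011' vs G='010': no prefix
  D='011' vs F='10': no prefix
  D='011' vs E='11': no prefix
  F='10' vs B='00': no prefix
  F='10' vs G='010': no prefix
  F='10' vs D='011': no prefix
  F='10' vs E='11': no prefix
  E='11' vs B='00': no prefix
  E='11' vs G='010': no prefix
  E='11' vs D='011': no prefix
  E='11' vs F='10': no prefix
No violation found over all pairs.

YES -- this is a valid prefix code. No codeword is a prefix of any other codeword.


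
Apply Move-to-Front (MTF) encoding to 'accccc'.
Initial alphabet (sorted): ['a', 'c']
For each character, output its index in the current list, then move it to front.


MTF encoding:
'a': index 0 in ['a', 'c'] -> ['a', 'c']
'c': index 1 in ['a', 'c'] -> ['c', 'a']
'c': index 0 in ['c', 'a'] -> ['c', 'a']
'c': index 0 in ['c', 'a'] -> ['c', 'a']
'c': index 0 in ['c', 'a'] -> ['c', 'a']
'c': index 0 in ['c', 'a'] -> ['c', 'a']


Output: [0, 1, 0, 0, 0, 0]


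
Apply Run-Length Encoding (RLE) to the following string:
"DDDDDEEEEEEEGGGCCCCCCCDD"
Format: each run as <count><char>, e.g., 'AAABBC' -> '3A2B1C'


Scanning runs left to right:
  i=0: run of 'D' x 5 -> '5D'
  i=5: run of 'E' x 7 -> '7E'
  i=12: run of 'G' x 3 -> '3G'
  i=15: run of 'C' x 7 -> '7C'
  i=22: run of 'D' x 2 -> '2D'

RLE = 5D7E3G7C2D


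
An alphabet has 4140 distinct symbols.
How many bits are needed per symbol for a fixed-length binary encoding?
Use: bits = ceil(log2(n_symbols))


log2(4140) = 12.0154
Bracket: 2^12 = 4096 < 4140 <= 2^13 = 8192
So ceil(log2(4140)) = 13

bits = ceil(log2(4140)) = ceil(12.0154) = 13 bits


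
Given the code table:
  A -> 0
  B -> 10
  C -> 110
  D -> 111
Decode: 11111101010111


Decoding:
111 -> D
111 -> D
0 -> A
10 -> B
10 -> B
111 -> D


Result: DDABBD


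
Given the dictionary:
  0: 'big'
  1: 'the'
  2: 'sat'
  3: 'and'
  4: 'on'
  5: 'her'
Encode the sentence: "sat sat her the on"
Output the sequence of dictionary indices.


Look up each word in the dictionary:
  'sat' -> 2
  'sat' -> 2
  'her' -> 5
  'the' -> 1
  'on' -> 4

Encoded: [2, 2, 5, 1, 4]


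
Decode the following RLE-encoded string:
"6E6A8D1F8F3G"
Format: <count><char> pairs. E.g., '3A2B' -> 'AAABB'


Expanding each <count><char> pair:
  6E -> 'EEEEEE'
  6A -> 'AAAAAA'
  8D -> 'DDDDDDDD'
  1F -> 'F'
  8F -> 'FFFFFFFF'
  3G -> 'GGG'

Decoded = EEEEEEAAAAAADDDDDDDDFFFFFFFFFGGG


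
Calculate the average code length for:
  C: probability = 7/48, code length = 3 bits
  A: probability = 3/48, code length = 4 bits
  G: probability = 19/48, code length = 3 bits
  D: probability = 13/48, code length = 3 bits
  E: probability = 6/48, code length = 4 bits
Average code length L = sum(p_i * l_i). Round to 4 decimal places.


Weighted contributions p_i * l_i:
  C: (7/48) * 3 = 21/48
  A: (3/48) * 4 = 12/48
  G: (19/48) * 3 = 57/48
  D: (13/48) * 3 = 39/48
  E: (6/48) * 4 = 24/48
Sum = (21 + 12 + 57 + 39 + 24)/48 = 153/48

L = 153/48 = 3.1875 bits/symbol


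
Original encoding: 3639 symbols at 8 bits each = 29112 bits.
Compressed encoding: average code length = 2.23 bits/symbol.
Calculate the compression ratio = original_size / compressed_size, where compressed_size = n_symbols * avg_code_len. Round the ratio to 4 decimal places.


original_size = n_symbols * orig_bits = 3639 * 8 = 29112 bits
compressed_size = n_symbols * avg_code_len = 3639 * 2.23 = 8114.97 bits
ratio = original_size / compressed_size = 29112 / 8114.97 = 3.5874

Compression ratio = 3.5874


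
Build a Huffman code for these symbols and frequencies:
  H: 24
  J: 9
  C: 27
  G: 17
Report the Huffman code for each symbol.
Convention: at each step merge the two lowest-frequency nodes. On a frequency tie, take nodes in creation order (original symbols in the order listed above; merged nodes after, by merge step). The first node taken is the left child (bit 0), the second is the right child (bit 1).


Huffman tree construction:
Step 1: Merge J(9) + G(17) = 26
Step 2: Merge H(24) + (J+G)(26) = 50
Step 3: Merge C(27) + (H+(J+G))(50) = 77
Read each symbol's code off the tree from the root (left child = 0, right child = 1).

Codes:
  H: 10 (length 2)
  J: 110 (length 3)
  C: 0 (length 1)
  G: 111 (length 3)
Average code length: 153/77 = 1.9870 bits/symbol


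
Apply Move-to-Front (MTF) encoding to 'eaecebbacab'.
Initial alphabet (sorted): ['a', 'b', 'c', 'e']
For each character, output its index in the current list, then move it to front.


MTF encoding:
'e': index 3 in ['a', 'b', 'c', 'e'] -> ['e', 'a', 'b', 'c']
'a': index 1 in ['e', 'a', 'b', 'c'] -> ['a', 'e', 'b', 'c']
'e': index 1 in ['a', 'e', 'b', 'c'] -> ['e', 'a', 'b', 'c']
'c': index 3 in ['e', 'a', 'b', 'c'] -> ['c', 'e', 'a', 'b']
'e': index 1 in ['c', 'e', 'a', 'b'] -> ['e', 'c', 'a', 'b']
'b': index 3 in ['e', 'c', 'a', 'b'] -> ['b', 'e', 'c', 'a']
'b': index 0 in ['b', 'e', 'c', 'a'] -> ['b', 'e', 'c', 'a']
'a': index 3 in ['b', 'e', 'c', 'a'] -> ['a', 'b', 'e', 'c']
'c': index 3 in ['a', 'b', 'e', 'c'] -> ['c', 'a', 'b', 'e']
'a': index 1 in ['c', 'a', 'b', 'e'] -> ['a', 'c', 'b', 'e']
'b': index 2 in ['a', 'c', 'b', 'e'] -> ['b', 'a', 'c', 'e']


Output: [3, 1, 1, 3, 1, 3, 0, 3, 3, 1, 2]
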